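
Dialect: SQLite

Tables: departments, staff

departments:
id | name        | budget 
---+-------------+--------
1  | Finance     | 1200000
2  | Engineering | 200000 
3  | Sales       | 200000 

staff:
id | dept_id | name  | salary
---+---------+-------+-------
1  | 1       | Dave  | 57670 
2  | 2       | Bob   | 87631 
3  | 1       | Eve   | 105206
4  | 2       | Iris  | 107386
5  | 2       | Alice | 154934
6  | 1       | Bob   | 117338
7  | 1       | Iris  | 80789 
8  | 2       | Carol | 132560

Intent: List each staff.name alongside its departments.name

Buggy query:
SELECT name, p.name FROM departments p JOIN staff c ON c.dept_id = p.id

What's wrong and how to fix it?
Bug: Both tables have a 'name' column; the unqualified reference is ambiguous

Fix: Prefix ambiguous columns with the table alias

Corrected query:
SELECT c.name, p.name FROM departments p JOIN staff c ON c.dept_id = p.id

Result:
name  | name       
------+------------
Dave  | Finance    
Bob   | Engineering
Eve   | Finance    
Iris  | Engineering
Alice | Engineering
Bob   | Finance    
Iris  | Finance    
Carol | Engineering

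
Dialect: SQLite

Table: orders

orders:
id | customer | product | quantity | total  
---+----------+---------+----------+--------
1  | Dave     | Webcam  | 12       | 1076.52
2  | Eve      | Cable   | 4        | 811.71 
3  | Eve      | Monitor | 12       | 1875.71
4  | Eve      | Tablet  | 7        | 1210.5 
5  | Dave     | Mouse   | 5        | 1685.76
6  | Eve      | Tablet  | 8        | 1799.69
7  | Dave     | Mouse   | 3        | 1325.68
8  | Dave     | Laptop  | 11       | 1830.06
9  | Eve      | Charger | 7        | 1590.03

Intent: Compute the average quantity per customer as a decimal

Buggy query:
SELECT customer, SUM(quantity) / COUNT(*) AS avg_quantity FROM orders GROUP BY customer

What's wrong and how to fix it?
Bug: SUM(quantity) and COUNT(*) are both integers; the division truncates the fractional part

Fix: Multiply by 1.0 (or CAST to REAL) to force floating-point division

Corrected query:
SELECT customer, SUM(quantity) * 1.0 / COUNT(*) AS avg_quantity FROM orders GROUP BY customer

Result:
customer | avg_quantity
---------+-------------
Dave     | 7.75        
Eve      | 7.6         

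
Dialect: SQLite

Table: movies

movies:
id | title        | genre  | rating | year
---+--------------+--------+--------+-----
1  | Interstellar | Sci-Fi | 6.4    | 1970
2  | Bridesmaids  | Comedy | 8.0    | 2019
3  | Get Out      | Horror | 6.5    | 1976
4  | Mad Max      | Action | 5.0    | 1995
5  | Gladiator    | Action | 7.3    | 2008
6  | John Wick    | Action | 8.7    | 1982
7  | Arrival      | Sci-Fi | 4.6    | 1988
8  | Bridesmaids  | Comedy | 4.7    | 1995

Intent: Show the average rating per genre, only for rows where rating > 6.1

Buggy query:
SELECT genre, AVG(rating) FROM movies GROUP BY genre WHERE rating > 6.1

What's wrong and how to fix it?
Bug: Row-level WHERE must come before GROUP BY in the clause order

Fix: Move the WHERE clause before GROUP BY

Corrected query:
SELECT genre, AVG(rating) FROM movies WHERE rating > 6.1 GROUP BY genre

Result:
genre  | AVG(rating)
-------+------------
Action | 8          
Comedy | 8          
Horror | 6.5        
Sci-Fi | 6.4        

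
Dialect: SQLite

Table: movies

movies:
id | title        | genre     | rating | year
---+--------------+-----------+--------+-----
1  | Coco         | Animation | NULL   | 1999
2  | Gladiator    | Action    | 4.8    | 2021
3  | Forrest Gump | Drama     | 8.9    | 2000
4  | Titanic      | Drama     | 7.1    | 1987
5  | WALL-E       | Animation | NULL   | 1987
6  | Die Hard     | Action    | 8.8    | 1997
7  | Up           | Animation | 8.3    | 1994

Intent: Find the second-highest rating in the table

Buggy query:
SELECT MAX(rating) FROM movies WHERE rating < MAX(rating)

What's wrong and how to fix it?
Bug: MAX(rating) on the right of the comparison is an aggregate-in-WHERE error

Fix: Compute the overall MAX in a subquery, then take MAX of rows below it

Corrected query:
SELECT MAX(rating) FROM movies WHERE rating < (SELECT MAX(rating) FROM movies)

Result:
MAX(rating)
-----------
8.8        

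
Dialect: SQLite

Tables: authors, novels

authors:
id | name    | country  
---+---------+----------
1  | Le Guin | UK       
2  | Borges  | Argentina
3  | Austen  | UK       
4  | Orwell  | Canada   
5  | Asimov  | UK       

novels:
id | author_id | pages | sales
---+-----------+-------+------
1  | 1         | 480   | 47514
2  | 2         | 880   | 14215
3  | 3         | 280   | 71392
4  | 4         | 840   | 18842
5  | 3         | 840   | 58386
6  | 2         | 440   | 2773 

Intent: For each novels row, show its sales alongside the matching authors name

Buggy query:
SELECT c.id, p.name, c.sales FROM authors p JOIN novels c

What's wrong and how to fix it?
Bug: Missing join condition: each novels row is matched to all authors rows instead of just its own

Fix: Specify the join condition linking the foreign key to the parent id

Corrected query:
SELECT c.id, p.name, c.sales FROM authors p JOIN novels c ON c.author_id = p.id

Result:
id | name    | sales
---+---------+------
1  | Le Guin | 47514
2  | Borges  | 14215
3  | Austen  | 71392
4  | Orwell  | 18842
5  | Austen  | 58386
6  | Borges  | 2773 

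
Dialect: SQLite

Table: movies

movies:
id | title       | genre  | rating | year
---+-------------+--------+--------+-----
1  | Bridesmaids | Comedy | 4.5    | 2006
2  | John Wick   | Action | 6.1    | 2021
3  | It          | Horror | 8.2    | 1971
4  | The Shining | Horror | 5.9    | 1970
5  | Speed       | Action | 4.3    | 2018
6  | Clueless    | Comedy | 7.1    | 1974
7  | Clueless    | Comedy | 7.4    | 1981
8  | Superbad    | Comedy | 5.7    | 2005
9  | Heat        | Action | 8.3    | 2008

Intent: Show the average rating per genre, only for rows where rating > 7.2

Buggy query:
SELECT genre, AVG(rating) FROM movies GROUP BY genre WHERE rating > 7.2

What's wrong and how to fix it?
Bug: WHERE cannot follow GROUP BY

Fix: Place WHERE between FROM and GROUP BY

Corrected query:
SELECT genre, AVG(rating) FROM movies WHERE rating > 7.2 GROUP BY genre

Result:
genre  | AVG(rating)
-------+------------
Action | 8.3        
Comedy | 7.4        
Horror | 8.2        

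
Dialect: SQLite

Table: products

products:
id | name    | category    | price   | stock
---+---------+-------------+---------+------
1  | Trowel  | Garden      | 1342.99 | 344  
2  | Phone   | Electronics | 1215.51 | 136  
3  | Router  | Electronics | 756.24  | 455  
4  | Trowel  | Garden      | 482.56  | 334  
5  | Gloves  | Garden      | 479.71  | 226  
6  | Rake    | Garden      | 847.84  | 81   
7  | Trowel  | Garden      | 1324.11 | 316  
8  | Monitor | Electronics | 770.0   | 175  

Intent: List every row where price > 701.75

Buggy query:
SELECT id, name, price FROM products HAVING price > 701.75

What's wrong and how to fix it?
Bug: HAVING filters the output of aggregation, but this query has no GROUP BY and no aggregate functions, so SQLite rejects it (HAVING clause on a non-aggregate query); the condition here is per row

Fix: Use WHERE for row-level filtering

Corrected query:
SELECT id, name, price FROM products WHERE price > 701.75

Result:
id | name    | price  
---+---------+--------
1  | Trowel  | 1342.99
2  | Phone   | 1215.51
3  | Router  | 756.24 
6  | Rake    | 847.84 
7  | Trowel  | 1324.11
8  | Monitor | 770    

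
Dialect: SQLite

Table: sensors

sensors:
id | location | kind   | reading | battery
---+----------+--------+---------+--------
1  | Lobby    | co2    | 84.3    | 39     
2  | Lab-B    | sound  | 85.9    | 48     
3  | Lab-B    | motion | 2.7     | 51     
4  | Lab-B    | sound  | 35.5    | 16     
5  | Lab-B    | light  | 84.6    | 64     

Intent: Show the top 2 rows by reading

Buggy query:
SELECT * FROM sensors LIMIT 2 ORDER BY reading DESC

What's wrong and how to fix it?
Bug: LIMIT must come after ORDER BY

Fix: Swap the clauses: ORDER BY first, then LIMIT

Corrected query:
SELECT * FROM sensors ORDER BY reading DESC LIMIT 2

Result:
id | location | kind  | reading | battery
---+----------+-------+---------+--------
2  | Lab-B    | sound | 85.9    | 48     
5  | Lab-B    | light | 84.6    | 64     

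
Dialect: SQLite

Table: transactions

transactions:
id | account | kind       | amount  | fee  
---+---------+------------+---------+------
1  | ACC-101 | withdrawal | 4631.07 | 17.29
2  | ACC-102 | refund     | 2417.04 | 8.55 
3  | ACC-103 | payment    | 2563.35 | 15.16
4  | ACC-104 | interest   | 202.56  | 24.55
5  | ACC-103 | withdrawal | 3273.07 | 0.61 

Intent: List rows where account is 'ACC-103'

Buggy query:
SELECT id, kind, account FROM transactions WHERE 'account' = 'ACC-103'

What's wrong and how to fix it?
Bug: 'account' in single quotes is a string literal, not the column; the comparison is literal-vs-literal and never true

Fix: Reference the column as account without single quotes

Corrected query:
SELECT id, kind, account FROM transactions WHERE account = 'ACC-103'

Result:
id | kind       | account
---+------------+--------
3  | payment    | ACC-103
5  | withdrawal | ACC-103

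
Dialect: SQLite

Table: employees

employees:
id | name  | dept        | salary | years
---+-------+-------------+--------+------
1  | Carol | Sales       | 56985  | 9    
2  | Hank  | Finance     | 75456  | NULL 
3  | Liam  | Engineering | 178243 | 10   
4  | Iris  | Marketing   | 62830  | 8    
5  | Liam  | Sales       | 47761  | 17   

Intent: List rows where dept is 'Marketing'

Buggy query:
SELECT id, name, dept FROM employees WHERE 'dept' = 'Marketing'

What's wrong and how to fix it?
Bug: Single quotes denote string literals in SQL; the column name is being compared as a constant string

Fix: Remove the quotes around the column name (or use double quotes for an identifier)

Corrected query:
SELECT id, name, dept FROM employees WHERE dept = 'Marketing'

Result:
id | name | dept     
---+------+----------
4  | Iris | Marketing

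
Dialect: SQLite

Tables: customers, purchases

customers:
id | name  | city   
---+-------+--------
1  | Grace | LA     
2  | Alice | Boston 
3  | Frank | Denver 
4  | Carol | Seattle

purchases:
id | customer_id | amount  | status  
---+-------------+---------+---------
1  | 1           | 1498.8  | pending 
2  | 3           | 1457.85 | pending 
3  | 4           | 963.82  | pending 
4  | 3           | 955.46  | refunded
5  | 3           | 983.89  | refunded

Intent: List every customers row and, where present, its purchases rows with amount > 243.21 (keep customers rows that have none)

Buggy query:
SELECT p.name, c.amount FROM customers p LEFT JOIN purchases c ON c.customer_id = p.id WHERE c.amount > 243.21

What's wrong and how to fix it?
Bug: Filtering c.amount in WHERE discards the NULL rows produced by LEFT JOIN, turning it into an inner join

Fix: Put 'c.amount > 243.21' in the JOIN's ON clause instead of WHERE

Corrected query:
SELECT p.name, c.amount FROM customers p LEFT JOIN purchases c ON c.customer_id = p.id AND c.amount > 243.21

Result:
name  | amount 
------+--------
Grace | 1498.8 
Alice | NULL   
Frank | 955.46 
Frank | 983.89 
Frank | 1457.85
Carol | 963.82 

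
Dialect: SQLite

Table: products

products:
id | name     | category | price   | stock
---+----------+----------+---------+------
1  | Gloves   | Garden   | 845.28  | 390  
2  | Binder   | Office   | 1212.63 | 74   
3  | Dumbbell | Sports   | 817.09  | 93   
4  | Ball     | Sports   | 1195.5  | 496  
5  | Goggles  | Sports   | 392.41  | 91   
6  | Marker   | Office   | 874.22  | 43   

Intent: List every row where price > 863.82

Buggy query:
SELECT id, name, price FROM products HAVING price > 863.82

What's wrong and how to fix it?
Bug: This is a non-aggregate query (no GROUP BY, no aggregates), so in SQLite the HAVING clause is invalid here; a row-level condition belongs in WHERE

Fix: Replace HAVING with WHERE since the condition applies to individual rows

Corrected query:
SELECT id, name, price FROM products WHERE price > 863.82

Result:
id | name   | price  
---+--------+--------
2  | Binder | 1212.63
4  | Ball   | 1195.5 
6  | Marker | 874.22 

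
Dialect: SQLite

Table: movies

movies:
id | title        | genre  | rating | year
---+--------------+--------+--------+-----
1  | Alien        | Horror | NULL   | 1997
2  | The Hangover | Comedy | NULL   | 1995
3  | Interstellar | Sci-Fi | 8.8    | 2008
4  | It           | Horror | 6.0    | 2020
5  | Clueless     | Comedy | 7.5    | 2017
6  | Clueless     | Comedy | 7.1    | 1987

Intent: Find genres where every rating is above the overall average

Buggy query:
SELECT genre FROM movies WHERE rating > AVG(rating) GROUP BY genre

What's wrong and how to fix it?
Bug: AVG() is an aggregate; it can't sit directly in WHERE

Fix: Use a subquery for AVG and a HAVING MIN(...) filter so the condition holds for every row in the group

Corrected query:
SELECT genre FROM movies GROUP BY genre HAVING MIN(rating) > (SELECT AVG(rating) FROM movies)

Result:
genre 
------
Sci-Fi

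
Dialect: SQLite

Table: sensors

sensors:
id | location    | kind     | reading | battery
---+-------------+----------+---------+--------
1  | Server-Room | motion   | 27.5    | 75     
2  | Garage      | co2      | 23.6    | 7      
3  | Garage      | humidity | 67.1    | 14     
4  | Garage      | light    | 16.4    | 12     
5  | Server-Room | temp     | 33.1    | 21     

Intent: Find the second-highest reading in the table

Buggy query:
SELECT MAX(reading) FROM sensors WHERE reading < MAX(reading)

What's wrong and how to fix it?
Bug: The inner MAX is an aggregate inside WHERE, which is not allowed

Fix: Put the inner MAX in a scalar subquery

Corrected query:
SELECT MAX(reading) FROM sensors WHERE reading < (SELECT MAX(reading) FROM sensors)

Result:
MAX(reading)
------------
33.1        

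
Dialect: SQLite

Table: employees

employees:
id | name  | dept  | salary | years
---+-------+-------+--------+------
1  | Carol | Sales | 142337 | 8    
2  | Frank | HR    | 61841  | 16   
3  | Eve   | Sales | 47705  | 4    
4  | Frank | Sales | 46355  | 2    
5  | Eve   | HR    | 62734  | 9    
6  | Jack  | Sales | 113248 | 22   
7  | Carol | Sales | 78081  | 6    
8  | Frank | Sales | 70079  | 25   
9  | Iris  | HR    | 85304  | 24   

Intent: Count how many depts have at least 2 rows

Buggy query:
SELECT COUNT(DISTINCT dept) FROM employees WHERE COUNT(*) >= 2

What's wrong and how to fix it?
Bug: WHERE filters individual rows, not groups, so a group-level COUNT is invalid there

Fix: Use a subquery that GROUPs and filters with HAVING, then count its rows

Corrected query:
SELECT COUNT(*) FROM (SELECT dept FROM employees GROUP BY dept HAVING COUNT(*) >= 2)

Result:
COUNT(*)
--------
2       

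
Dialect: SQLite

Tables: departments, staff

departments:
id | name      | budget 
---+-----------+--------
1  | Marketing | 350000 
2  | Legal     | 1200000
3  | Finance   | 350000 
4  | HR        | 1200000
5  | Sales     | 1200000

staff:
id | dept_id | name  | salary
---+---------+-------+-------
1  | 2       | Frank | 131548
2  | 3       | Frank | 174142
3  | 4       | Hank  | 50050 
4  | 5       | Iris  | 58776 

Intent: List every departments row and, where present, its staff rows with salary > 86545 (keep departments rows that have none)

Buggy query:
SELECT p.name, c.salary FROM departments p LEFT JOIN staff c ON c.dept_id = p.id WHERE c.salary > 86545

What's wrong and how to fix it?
Bug: A WHERE condition on the right-hand table after LEFT JOIN drops unmatched parents

Fix: Put 'c.salary > 86545' in the JOIN's ON clause instead of WHERE

Corrected query:
SELECT p.name, c.salary FROM departments p LEFT JOIN staff c ON c.dept_id = p.id AND c.salary > 86545

Result:
name      | salary
----------+-------
Marketing | NULL  
Legal     | 131548
Finance   | 174142
HR        | NULL  
Sales     | NULL  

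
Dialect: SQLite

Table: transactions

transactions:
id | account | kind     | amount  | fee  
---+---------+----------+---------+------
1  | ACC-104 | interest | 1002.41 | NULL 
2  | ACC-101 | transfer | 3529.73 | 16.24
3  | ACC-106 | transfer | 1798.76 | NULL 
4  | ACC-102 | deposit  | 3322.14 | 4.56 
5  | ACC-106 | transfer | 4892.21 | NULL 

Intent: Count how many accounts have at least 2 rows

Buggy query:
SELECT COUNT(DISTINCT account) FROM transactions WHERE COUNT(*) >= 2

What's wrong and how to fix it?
Bug: COUNT(*) cannot appear in WHERE; the per-group count doesn't exist yet

Fix: Use a subquery that GROUPs and filters with HAVING, then count its rows

Corrected query:
SELECT COUNT(*) FROM (SELECT account FROM transactions GROUP BY account HAVING COUNT(*) >= 2)

Result:
COUNT(*)
--------
1       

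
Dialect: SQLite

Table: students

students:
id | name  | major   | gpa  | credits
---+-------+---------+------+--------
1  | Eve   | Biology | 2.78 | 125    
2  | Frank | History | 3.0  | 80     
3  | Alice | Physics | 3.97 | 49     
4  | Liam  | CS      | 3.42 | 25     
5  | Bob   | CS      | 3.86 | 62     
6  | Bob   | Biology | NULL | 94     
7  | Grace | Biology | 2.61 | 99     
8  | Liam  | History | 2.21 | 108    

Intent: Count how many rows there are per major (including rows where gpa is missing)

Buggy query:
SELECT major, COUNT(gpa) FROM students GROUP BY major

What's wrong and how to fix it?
Bug: COUNT(gpa) skips NULLs, so groups with missing gpa are undercounted

Fix: Replace COUNT(gpa) with COUNT(*)

Corrected query:
SELECT major, COUNT(*) FROM students GROUP BY major

Result:
major   | COUNT(*)
--------+---------
Biology | 3       
CS      | 2       
History | 2       
Physics | 1       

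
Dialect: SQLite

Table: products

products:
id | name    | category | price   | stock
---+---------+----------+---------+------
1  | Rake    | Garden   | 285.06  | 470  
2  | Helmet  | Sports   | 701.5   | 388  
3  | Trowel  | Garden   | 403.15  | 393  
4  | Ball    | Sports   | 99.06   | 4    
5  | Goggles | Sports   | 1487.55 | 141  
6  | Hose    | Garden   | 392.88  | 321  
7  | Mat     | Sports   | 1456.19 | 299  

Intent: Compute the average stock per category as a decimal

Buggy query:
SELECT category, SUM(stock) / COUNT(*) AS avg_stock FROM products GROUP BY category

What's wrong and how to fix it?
Bug: Both operands are integers, so '/' performs integer division and truncates

Fix: Cast one side to REAL so the division keeps the fractional part

Corrected query:
SELECT category, SUM(stock) * 1.0 / COUNT(*) AS avg_stock FROM products GROUP BY category

Result:
category | avg_stock 
---------+-----------
Garden   | 394.666667
Sports   | 208       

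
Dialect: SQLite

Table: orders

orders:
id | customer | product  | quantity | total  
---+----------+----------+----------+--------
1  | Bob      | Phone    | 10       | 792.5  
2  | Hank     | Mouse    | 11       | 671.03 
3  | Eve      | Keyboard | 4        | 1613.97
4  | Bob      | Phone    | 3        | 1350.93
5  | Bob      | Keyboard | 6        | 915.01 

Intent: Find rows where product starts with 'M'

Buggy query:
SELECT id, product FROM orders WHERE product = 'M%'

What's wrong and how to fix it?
Bug: '=' compares the literal string including the % character; pattern matching needs LIKE

Fix: Use LIKE for wildcard pattern matching

Corrected query:
SELECT id, product FROM orders WHERE product LIKE 'M%'

Result:
id | product
---+--------
2  | Mouse  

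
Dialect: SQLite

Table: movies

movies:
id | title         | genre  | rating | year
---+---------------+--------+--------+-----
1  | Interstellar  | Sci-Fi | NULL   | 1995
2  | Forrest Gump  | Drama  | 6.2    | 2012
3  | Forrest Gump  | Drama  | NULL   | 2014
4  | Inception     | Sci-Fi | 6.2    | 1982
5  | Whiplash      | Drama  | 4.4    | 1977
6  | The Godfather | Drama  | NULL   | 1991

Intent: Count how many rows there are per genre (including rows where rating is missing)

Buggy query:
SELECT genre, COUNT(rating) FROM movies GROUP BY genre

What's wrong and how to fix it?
Bug: COUNT(column) counts non-NULL values only; rows with NULL rating aren't counted

Fix: Use COUNT(*) to count all rows regardless of NULL

Corrected query:
SELECT genre, COUNT(*) FROM movies GROUP BY genre

Result:
genre  | COUNT(*)
-------+---------
Drama  | 4       
Sci-Fi | 2       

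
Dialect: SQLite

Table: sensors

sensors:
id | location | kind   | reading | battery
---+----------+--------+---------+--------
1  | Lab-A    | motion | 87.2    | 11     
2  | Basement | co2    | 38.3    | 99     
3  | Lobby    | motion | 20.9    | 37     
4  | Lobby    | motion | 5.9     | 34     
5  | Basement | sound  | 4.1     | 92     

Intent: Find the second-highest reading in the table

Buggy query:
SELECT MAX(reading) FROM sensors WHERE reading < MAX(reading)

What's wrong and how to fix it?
Bug: MAX(reading) on the right of the comparison is an aggregate-in-WHERE error

Fix: Compute the overall MAX in a subquery, then take MAX of rows below it

Corrected query:
SELECT MAX(reading) FROM sensors WHERE reading < (SELECT MAX(reading) FROM sensors)

Result:
MAX(reading)
------------
38.3        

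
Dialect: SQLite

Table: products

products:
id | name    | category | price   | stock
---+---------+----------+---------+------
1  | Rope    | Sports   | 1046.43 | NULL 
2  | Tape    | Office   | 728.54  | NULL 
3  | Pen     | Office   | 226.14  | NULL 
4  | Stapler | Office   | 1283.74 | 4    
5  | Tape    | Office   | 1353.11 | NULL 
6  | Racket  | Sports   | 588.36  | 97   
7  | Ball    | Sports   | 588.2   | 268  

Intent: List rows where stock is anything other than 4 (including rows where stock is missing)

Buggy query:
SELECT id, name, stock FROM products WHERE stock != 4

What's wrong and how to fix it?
Bug: Inequality against NULL is unknown, not true; rows with NULL are dropped

Fix: Handle NULL separately with IS NULL alongside the inequality

Corrected query:
SELECT id, name, stock FROM products WHERE stock != 4 OR stock IS NULL

Result:
id | name   | stock
---+--------+------
1  | Rope   | NULL 
2  | Tape   | NULL 
3  | Pen    | NULL 
5  | Tape   | NULL 
6  | Racket | 97   
7  | Ball   | 268  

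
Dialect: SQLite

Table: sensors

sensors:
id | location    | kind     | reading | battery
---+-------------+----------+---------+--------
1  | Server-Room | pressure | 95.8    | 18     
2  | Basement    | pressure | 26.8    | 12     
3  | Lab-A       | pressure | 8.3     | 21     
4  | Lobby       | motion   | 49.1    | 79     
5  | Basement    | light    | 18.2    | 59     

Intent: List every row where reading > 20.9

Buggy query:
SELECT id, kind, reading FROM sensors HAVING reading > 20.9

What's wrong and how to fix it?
Bug: HAVING filters the output of aggregation, but this query has no GROUP BY and no aggregate functions, so SQLite rejects it (HAVING clause on a non-aggregate query); the condition here is per row

Fix: Use WHERE for row-level filtering

Corrected query:
SELECT id, kind, reading FROM sensors WHERE reading > 20.9

Result:
id | kind     | reading
---+----------+--------
1  | pressure | 95.8   
2  | pressure | 26.8   
4  | motion   | 49.1   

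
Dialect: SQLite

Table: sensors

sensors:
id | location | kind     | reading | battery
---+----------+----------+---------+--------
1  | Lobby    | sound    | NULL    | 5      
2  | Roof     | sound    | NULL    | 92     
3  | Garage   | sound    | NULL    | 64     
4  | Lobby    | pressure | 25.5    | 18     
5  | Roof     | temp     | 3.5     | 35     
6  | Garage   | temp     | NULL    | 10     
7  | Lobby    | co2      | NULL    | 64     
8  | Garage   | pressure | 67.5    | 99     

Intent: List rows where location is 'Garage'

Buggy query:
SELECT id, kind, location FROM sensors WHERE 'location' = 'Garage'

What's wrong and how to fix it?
Bug: Single quotes denote string literals in SQL; the column name is being compared as a constant string

Fix: Remove the quotes around the column name (or use double quotes for an identifier)

Corrected query:
SELECT id, kind, location FROM sensors WHERE location = 'Garage'

Result:
id | kind     | location
---+----------+---------
3  | sound    | Garage  
6  | temp     | Garage  
8  | pressure | Garage  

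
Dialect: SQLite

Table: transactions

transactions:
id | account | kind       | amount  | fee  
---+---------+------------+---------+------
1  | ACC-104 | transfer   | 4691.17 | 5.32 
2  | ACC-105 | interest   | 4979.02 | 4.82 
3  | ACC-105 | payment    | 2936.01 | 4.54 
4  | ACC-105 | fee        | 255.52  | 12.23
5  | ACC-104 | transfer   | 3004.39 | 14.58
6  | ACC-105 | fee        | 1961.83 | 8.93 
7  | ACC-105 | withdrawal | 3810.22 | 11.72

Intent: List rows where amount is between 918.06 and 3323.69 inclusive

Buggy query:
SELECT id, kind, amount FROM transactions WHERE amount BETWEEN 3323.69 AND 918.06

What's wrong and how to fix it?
Bug: BETWEEN expects the lower bound first; with 3323.69 AND 918.06 the range is empty

Fix: Write BETWEEN 918.06 AND 3323.69

Corrected query:
SELECT id, kind, amount FROM transactions WHERE amount BETWEEN 918.06 AND 3323.69

Result:
id | kind     | amount 
---+----------+--------
3  | payment  | 2936.01
5  | transfer | 3004.39
6  | fee      | 1961.83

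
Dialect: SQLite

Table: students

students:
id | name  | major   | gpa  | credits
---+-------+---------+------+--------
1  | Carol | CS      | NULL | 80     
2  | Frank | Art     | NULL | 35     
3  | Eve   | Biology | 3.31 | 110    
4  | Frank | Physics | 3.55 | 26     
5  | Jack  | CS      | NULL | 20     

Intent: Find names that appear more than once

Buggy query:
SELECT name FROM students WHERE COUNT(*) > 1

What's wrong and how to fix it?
Bug: COUNT(*) is an aggregate and cannot be used in WHERE

Fix: GROUP BY name, then filter groups with HAVING COUNT(*) > 1

Corrected query:
SELECT name FROM students GROUP BY name HAVING COUNT(*) > 1

Result:
name 
-----
Frank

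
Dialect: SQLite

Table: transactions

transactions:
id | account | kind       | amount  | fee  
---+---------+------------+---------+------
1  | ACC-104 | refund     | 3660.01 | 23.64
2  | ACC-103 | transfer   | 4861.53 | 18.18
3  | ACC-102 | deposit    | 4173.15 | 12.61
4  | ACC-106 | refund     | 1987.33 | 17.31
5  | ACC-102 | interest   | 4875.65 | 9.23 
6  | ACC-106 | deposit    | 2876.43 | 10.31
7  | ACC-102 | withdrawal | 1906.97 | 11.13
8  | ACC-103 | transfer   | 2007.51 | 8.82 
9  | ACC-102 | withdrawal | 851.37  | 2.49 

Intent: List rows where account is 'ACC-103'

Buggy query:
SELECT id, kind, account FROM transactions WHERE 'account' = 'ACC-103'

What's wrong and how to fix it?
Bug: 'account' in single quotes is a string literal, not the column; the comparison is literal-vs-literal and never true

Fix: Reference the column as account without single quotes

Corrected query:
SELECT id, kind, account FROM transactions WHERE account = 'ACC-103'

Result:
id | kind     | account
---+----------+--------
2  | transfer | ACC-103
8  | transfer | ACC-103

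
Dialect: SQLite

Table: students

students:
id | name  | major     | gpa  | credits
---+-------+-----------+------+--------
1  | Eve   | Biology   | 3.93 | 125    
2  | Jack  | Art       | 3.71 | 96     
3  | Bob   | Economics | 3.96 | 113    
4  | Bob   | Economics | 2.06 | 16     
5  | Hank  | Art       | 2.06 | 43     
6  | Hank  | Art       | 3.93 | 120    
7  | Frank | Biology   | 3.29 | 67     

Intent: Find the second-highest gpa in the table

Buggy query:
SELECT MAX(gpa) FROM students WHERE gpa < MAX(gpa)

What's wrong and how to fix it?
Bug: The inner MAX is an aggregate inside WHERE, which is not allowed

Fix: Compute the overall MAX in a subquery, then take MAX of rows below it

Corrected query:
SELECT MAX(gpa) FROM students WHERE gpa < (SELECT MAX(gpa) FROM students)

Result:
MAX(gpa)
--------
3.93    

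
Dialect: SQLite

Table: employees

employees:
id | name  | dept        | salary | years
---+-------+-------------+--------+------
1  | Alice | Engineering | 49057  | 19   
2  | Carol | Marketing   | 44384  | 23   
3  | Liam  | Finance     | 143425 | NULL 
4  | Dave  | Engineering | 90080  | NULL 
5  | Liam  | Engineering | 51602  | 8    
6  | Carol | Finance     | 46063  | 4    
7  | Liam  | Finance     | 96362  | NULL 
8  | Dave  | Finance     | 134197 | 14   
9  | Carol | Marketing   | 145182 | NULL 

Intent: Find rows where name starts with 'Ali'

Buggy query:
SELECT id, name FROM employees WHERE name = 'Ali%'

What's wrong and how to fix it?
Bug: Wildcards only work with LIKE; '=' treats '%' as a literal character

Fix: Replace '=' with LIKE so 'Ali%' is treated as a pattern

Corrected query:
SELECT id, name FROM employees WHERE name LIKE 'Ali%'

Result:
id | name 
---+------
1  | Alice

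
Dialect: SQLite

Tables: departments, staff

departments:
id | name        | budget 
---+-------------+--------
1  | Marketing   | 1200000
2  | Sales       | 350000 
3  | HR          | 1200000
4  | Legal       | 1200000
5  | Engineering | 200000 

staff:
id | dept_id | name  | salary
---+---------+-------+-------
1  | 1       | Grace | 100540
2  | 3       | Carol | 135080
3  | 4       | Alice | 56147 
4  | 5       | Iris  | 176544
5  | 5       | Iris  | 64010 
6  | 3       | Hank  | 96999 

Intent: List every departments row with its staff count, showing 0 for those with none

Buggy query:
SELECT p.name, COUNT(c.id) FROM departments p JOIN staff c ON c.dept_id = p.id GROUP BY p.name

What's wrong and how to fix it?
Bug: An inner join excludes parents with zero children

Fix: Switch to LEFT JOIN to retain unmatched parent rows

Corrected query:
SELECT p.name, COUNT(c.id) FROM departments p LEFT JOIN staff c ON c.dept_id = p.id GROUP BY p.name

Result:
name        | COUNT(c.id)
------------+------------
Engineering | 2          
HR          | 2          
Legal       | 1          
Marketing   | 1          
Sales       | 0          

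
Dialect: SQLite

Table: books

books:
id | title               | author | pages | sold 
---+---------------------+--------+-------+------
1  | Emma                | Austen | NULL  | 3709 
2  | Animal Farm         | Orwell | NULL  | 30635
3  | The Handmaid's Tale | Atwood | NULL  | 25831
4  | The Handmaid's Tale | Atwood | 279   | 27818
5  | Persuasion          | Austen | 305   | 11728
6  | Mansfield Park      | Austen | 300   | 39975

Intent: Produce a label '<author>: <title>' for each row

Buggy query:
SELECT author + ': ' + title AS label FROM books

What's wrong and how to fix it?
Bug: SQLite uses || for string concatenation; + coerces text to numbers (yielding 0)

Fix: Use the || operator for string concatenation

Corrected query:
SELECT author || ': ' || title AS label FROM books

Result:
label                      
---------------------------
Austen: Emma               
Orwell: Animal Farm        
Atwood: The Handmaid's Tale
Atwood: The Handmaid's Tale
Austen: Persuasion         
Austen: Mansfield Park     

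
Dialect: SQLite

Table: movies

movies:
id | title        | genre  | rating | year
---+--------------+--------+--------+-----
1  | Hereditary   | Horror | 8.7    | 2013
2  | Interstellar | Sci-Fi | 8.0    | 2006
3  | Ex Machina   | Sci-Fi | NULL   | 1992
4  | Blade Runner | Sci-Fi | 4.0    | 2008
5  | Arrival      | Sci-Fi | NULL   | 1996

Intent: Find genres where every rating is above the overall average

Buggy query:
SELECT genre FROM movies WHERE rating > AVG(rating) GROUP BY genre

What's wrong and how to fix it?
Bug: WHERE evaluates per row before aggregation, so AVG() is unavailable

Fix: Compute the overall average in a scalar subquery and compare each group's MIN against it in HAVING

Corrected query:
SELECT genre FROM movies GROUP BY genre HAVING MIN(rating) > (SELECT AVG(rating) FROM movies)

Result:
genre 
------
Horror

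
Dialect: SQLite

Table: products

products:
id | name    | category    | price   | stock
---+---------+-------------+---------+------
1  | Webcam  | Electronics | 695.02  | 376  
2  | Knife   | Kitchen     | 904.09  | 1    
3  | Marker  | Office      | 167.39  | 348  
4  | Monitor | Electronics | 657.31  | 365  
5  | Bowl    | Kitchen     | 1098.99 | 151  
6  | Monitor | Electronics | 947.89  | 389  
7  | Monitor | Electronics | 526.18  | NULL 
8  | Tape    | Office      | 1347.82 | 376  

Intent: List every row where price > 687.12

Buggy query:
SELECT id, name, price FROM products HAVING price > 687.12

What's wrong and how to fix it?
Bug: HAVING filters the output of aggregation, but this query has no GROUP BY and no aggregate functions, so SQLite rejects it (HAVING clause on a non-aggregate query); the condition here is per row

Fix: Use WHERE for row-level filtering

Corrected query:
SELECT id, name, price FROM products WHERE price > 687.12

Result:
id | name    | price  
---+---------+--------
1  | Webcam  | 695.02 
2  | Knife   | 904.09 
5  | Bowl    | 1098.99
6  | Monitor | 947.89 
8  | Tape    | 1347.82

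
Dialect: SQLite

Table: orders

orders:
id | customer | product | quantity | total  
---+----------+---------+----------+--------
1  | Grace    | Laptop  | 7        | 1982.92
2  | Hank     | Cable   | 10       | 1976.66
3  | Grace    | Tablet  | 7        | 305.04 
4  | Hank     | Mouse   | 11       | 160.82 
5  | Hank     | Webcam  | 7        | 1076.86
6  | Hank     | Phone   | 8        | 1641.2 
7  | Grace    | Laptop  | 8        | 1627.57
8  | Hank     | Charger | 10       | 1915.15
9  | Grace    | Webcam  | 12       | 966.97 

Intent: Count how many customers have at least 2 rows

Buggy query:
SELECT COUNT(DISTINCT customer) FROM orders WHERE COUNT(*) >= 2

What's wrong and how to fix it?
Bug: WHERE filters individual rows, not groups, so a group-level COUNT is invalid there

Fix: Use a subquery that GROUPs and filters with HAVING, then count its rows

Corrected query:
SELECT COUNT(*) FROM (SELECT customer FROM orders GROUP BY customer HAVING COUNT(*) >= 2)

Result:
COUNT(*)
--------
2       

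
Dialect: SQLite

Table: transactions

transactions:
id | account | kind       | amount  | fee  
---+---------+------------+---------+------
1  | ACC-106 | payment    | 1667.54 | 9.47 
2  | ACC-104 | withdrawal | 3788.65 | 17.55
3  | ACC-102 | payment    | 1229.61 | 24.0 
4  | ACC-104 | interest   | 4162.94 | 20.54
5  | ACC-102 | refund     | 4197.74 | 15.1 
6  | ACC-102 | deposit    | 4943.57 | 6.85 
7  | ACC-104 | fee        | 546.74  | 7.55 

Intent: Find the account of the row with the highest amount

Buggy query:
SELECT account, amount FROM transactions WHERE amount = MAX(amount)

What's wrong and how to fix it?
Bug: MAX(amount) is an aggregate and cannot be used directly in WHERE

Fix: Wrap MAX in a scalar subquery so WHERE compares against a single value

Corrected query:
SELECT account, amount FROM transactions WHERE amount = (SELECT MAX(amount) FROM transactions)

Result:
account | amount 
--------+--------
ACC-102 | 4943.57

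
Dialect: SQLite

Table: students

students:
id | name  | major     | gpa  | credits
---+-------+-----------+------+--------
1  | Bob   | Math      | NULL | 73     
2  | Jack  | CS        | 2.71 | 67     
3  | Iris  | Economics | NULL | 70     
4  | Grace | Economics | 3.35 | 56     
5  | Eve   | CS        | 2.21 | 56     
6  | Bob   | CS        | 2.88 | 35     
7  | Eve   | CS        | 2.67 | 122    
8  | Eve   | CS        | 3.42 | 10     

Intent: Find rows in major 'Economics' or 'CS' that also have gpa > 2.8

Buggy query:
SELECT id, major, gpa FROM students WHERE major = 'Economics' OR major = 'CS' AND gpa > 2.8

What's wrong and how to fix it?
Bug: Without parentheses, AND is evaluated before OR, so the gpa filter only applies to the 'CS' branch

Fix: Group the OR with parentheses (or use IN), then AND the threshold

Corrected query:
SELECT id, major, gpa FROM students WHERE (major = 'Economics' OR major = 'CS') AND gpa > 2.8

Result:
id | major     | gpa 
---+-----------+-----
4  | Economics | 3.35
6  | CS        | 2.88
8  | CS        | 3.42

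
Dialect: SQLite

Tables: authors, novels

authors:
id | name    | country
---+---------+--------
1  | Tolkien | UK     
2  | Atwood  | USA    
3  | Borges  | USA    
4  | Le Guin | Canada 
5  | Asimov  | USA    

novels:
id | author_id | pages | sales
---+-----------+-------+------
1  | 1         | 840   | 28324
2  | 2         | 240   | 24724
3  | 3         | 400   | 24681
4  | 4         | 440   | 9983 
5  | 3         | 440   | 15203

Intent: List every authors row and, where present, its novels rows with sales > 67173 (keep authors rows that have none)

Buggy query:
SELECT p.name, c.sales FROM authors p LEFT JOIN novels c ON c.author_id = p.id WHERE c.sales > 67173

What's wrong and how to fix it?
Bug: Filtering c.sales in WHERE discards the NULL rows produced by LEFT JOIN, turning it into an inner join

Fix: Put 'c.sales > 67173' in the JOIN's ON clause instead of WHERE

Corrected query:
SELECT p.name, c.sales FROM authors p LEFT JOIN novels c ON c.author_id = p.id AND c.sales > 67173

Result:
name    | sales
--------+------
Tolkien | NULL 
Atwood  | NULL 
Borges  | NULL 
Le Guin | NULL 
Asimov  | NULL 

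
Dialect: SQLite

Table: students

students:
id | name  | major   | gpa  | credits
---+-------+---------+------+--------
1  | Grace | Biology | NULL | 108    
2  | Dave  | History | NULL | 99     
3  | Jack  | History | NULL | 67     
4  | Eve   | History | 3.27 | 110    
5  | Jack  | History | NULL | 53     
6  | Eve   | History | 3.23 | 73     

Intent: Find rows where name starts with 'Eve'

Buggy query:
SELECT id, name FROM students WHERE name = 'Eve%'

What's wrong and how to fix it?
Bug: Wildcards only work with LIKE; '=' treats '%' as a literal character

Fix: Use LIKE for wildcard pattern matching

Corrected query:
SELECT id, name FROM students WHERE name LIKE 'Eve%'

Result:
id | name
---+-----
4  | Eve 
6  | Eve 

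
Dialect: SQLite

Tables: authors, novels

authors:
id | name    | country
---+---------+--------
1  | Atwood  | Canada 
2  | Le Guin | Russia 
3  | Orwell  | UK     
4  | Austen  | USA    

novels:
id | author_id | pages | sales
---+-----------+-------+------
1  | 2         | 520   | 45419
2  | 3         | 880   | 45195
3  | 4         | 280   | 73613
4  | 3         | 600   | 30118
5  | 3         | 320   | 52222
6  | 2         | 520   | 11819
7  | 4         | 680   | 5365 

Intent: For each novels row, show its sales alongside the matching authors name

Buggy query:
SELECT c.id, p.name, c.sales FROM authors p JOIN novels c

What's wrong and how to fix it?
Bug: JOIN with no ON clause produces a cartesian product; every novels row pairs with every authors row

Fix: Specify the join condition linking the foreign key to the parent id

Corrected query:
SELECT c.id, p.name, c.sales FROM authors p JOIN novels c ON c.author_id = p.id

Result:
id | name    | sales
---+---------+------
1  | Le Guin | 45419
2  | Orwell  | 45195
3  | Austen  | 73613
4  | Orwell  | 30118
5  | Orwell  | 52222
6  | Le Guin | 11819
7  | Austen  | 5365 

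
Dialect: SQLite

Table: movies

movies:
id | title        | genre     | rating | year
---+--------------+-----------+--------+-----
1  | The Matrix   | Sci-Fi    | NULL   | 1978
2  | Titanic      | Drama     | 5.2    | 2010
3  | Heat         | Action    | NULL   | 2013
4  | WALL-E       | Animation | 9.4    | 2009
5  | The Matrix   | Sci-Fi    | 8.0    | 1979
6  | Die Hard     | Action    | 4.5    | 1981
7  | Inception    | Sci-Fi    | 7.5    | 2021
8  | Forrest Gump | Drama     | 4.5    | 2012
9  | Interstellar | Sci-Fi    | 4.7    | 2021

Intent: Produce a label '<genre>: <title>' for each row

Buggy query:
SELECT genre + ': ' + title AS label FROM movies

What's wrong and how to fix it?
Bug: '+' is numeric addition; on text columns SQLite converts them to 0 instead of concatenating

Fix: Replace + with || to concatenate text

Corrected query:
SELECT genre || ': ' || title AS label FROM movies

Result:
label               
--------------------
Sci-Fi: The Matrix  
Drama: Titanic      
Action: Heat        
Animation: WALL-E   
Sci-Fi: The Matrix  
Action: Die Hard    
Sci-Fi: Inception   
Drama: Forrest Gump 
Sci-Fi: Interstellar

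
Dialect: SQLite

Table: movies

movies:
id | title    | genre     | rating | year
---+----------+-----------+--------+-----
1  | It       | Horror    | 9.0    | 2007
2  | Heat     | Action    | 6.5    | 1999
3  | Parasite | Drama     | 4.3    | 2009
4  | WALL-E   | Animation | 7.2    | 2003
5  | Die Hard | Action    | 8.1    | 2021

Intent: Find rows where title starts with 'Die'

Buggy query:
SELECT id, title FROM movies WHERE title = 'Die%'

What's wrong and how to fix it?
Bug: Wildcards only work with LIKE; '=' treats '%' as a literal character

Fix: Replace '=' with LIKE so 'Die%' is treated as a pattern

Corrected query:
SELECT id, title FROM movies WHERE title LIKE 'Die%'

Result:
id | title   
---+---------
5  | Die Hard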